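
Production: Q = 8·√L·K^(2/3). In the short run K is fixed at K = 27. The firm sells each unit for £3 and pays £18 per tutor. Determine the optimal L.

L* = 36

With K = 27, MP_L = (1/2)·8·L^(-1/2)·27^(2/3) = 36·L^(-1/2).
Profit maximization for a price taker requires P·MP_L = w: 3·36·L^(-1/2) = 18.
So L^(-1/2) = 1/6, which gives L = 36.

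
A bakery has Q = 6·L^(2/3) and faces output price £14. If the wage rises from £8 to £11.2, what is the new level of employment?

L* = 125

From P·MP_L = w with MP_L = 4·L^(-1/3), the labor demand is L(w) = (56/w)^(3).
At w = 8: L = 343. At w = 11.2: L = 125.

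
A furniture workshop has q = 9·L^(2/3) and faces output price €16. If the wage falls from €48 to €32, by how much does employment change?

ΔL = 19

From P·MP_L = w with MP_L = 6·L^(-1/3), the labor demand is L(w) = (96/w)^(3).
At w = 48: L = 8. At w = 32: L = 27.
ΔL = 27 − 8 = 19.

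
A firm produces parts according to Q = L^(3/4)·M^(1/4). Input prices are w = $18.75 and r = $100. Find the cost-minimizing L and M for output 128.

Cost minimization requires the marginal rate of technical substitution to equal the input-price ratio: MP_L/MP_M = w/r.
Here MP_L/MP_M = (3/4)·(M/L)/(1/4) = 3·(M/L). Setting this equal to 18.75/100 = 0.1875 gives M = 0.0625L.
Substituting into Q = 128: L^(3/4)·(0.0625L)^(1/4) = 128.
Solving, L = 256 and M = 16.

L* = 256, M* = 16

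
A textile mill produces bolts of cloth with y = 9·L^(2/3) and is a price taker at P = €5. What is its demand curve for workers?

MP_L = (2/3)·9·L^(-1/3) = 6·L^(-1/3).
Setting P·MP_L = w: 30·L^(-1/3) = w.
Solving for L: L^(-1/3) = w/30, so L = (30/w)^(3).

L(w) = 27000/w³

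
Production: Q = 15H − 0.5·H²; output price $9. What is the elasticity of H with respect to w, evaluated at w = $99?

From P·MP_H = w with MP_H = 15 − H, labor demand is H(w) = 15 − w/9.
dH/dw = −1/(9) = -1/9.
At w = 99, H = 4, so ε = (dH/dw)·(w/H) = (-1/9)·(99/4) = -2.75.

ε = -2.75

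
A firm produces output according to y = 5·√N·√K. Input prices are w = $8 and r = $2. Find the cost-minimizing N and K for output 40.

Cost minimization requires the marginal rate of technical substitution to equal the input-price ratio: MP_N/MP_K = w/r.
Here MP_N/MP_K = (1/2)·(K/N)/(1/2) = (K/N). Setting this equal to 8/2 = 4 gives K = 4N.
Substituting into y = 40: 5·N^(1/2)·(4N)^(1/2) = 40.
Solving, N = 4 and K = 16.

N* = 4, K* = 16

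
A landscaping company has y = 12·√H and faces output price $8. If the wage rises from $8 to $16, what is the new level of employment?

From P·MP_H = w with MP_H = 6·H^(-1/2), the labor demand is H(w) = (48/w)^(2).
At w = 8: H = 36. At w = 16: H = 9.

H* = 9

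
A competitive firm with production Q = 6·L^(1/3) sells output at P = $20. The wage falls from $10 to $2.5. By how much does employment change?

ΔL = 56

From P·MP_L = w with MP_L = 2·L^(-2/3), the labor demand is L(w) = (40/w)^(3/2).
At w = 10: L = 8. At w = 2.5: L = 64.
ΔL = 64 − 8 = 56.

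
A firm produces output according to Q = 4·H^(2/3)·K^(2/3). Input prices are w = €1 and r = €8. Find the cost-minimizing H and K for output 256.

Cost minimization requires the marginal rate of technical substitution to equal the input-price ratio: MP_H/MP_K = w/r.
Here MP_H/MP_K = (2/3)·(K/H)/(2/3) = (K/H). Setting this equal to 1/8 = 0.125 gives K = 0.125H.
Substituting into Q = 256: 4·H^(2/3)·(0.125H)^(2/3) = 256.
Solving, H = 64 and K = 8.

H* = 64, K* = 8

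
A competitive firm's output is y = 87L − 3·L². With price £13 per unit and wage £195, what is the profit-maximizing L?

L* = 12

The marginal product of L is MP_L = 87 − 6L.
A price-taking firm hires until the value of the marginal product equals the wage: P·MP_L = w, so 13·(87 − 6L) = 195.
Then 87 − 6L = 15, giving L = 12.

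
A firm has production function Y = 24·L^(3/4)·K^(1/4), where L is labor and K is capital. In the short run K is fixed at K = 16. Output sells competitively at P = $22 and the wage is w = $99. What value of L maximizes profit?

L* = 4096

With K = 16, MP_L = (3/4)·24·L^(-1/4)·16^(1/4) = 36·L^(-1/4).
Profit maximization for a price taker requires P·MP_L = w: 22·36·L^(-1/4) = 99.
So L^(-1/4) = 0.125, which gives L = 4096.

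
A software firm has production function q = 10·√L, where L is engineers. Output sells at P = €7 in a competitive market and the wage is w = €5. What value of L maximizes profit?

MP_L = (1/2)·10·L^(-1/2) = 5·L^(-1/2).
Profit maximization for a price taker requires P·MP_L = w: 7·5·L^(-1/2) = 5.
So L^(-1/2) = 1/7, which gives L = 49.

L* = 49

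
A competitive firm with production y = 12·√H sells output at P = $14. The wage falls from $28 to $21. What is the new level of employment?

From P·MP_H = w with MP_H = 6·H^(-1/2), the labor demand is H(w) = (84/w)^(2).
At w = 28: H = 9. At w = 21: H = 16.

H* = 16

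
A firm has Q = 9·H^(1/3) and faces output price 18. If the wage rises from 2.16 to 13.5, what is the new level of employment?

H* = 8

From P·MP_H = w with MP_H = 3·H^(-2/3), the labor demand is H(w) = (54/w)^(3/2).
At w = 2.16: H = 125. At w = 13.5: H = 8.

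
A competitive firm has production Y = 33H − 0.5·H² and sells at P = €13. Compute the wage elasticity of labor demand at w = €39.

From P·MP_H = w with MP_H = 33 − H, labor demand is H(w) = 33 − w/13.
dH/dw = −1/(13) = -1/13.
At w = 39, H = 30, so ε = (dH/dw)·(w/H) = (-1/13)·(39/30) = -0.1.

ε = -0.1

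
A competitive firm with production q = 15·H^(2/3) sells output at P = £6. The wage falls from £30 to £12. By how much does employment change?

From P·MP_H = w with MP_H = 10·H^(-1/3), the labor demand is H(w) = (60/w)^(3).
At w = 30: H = 8. At w = 12: H = 125.
ΔH = 125 − 8 = 117.

ΔH = 117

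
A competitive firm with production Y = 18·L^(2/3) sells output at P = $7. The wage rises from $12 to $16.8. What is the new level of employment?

From P·MP_L = w with MP_L = 12·L^(-1/3), the labor demand is L(w) = (84/w)^(3).
At w = 12: L = 343. At w = 16.8: L = 125.

L* = 125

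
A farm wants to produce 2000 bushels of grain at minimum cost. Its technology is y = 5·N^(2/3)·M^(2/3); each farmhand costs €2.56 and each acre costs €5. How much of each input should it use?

Cost minimization requires the marginal rate of technical substitution to equal the input-price ratio: MP_N/MP_M = w/r.
Here MP_N/MP_M = (2/3)·(M/N)/(2/3) = (M/N). Setting this equal to 2.56/5 = 0.512 gives M = 0.512N.
Substituting into y = 2000: 5·N^(2/3)·(0.512N)^(2/3) = 2000.
Solving, N = 125 and M = 64.

N* = 125, M* = 64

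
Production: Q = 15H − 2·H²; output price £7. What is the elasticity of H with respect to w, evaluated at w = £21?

ε = -0.25

From P·MP_H = w with MP_H = 15 − 4H, labor demand is H(w) = (15 − w/7)/4.
dH/dw = −1/(28) = -1/28.
At w = 21, H = 3, so ε = (dH/dw)·(w/H) = (-1/28)·(21/3) = -0.25.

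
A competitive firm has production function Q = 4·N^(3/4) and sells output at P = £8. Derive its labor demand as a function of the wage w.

MP_N = (3/4)·4·N^(-1/4) = 3·N^(-1/4).
Setting P·MP_N = w: 24·N^(-1/4) = w.
Solving for N: N^(-1/4) = w/24, so N = (24/w)^(4).

N(w) = 331776/w^(4)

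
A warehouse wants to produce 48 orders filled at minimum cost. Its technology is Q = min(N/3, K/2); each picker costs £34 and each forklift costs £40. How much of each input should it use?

With a fixed-proportions technology, the cost-minimizing bundle uses no slack in either input: N/3 = K/2 = Q.
So N = 3·48 = 144 and K = 2·48 = 96.

N* = 144, K* = 96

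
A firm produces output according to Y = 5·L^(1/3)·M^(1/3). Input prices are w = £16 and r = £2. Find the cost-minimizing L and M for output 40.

L* = 8, M* = 64

Cost minimization requires the marginal rate of technical substitution to equal the input-price ratio: MP_L/MP_M = w/r.
Here MP_L/MP_M = (1/3)·(M/L)/(1/3) = (M/L). Setting this equal to 16/2 = 8 gives M = 8L.
Substituting into Y = 40: 5·L^(1/3)·(8L)^(1/3) = 40.
Solving, L = 8 and M = 64.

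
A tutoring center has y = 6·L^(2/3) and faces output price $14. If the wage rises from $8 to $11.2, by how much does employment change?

ΔL = -218

From P·MP_L = w with MP_L = 4·L^(-1/3), the labor demand is L(w) = (56/w)^(3).
At w = 8: L = 343. At w = 11.2: L = 125.
ΔL = 125 − 343 = -218.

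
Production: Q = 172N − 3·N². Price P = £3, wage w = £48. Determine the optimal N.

N* = 26

The marginal product of N is MP_N = 172 − 6N.
A price-taking firm hires until the value of the marginal product equals the wage: P·MP_N = w, so 3·(172 − 6N) = 48.
Then 172 − 6N = 16, giving N = 26.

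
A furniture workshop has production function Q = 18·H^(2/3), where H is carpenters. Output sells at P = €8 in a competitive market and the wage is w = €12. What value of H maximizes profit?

H* = 512

MP_H = (2/3)·18·H^(-1/3) = 12·H^(-1/3).
Profit maximization for a price taker requires P·MP_H = w: 8·12·H^(-1/3) = 12.
So H^(-1/3) = 0.125, which gives H = 512.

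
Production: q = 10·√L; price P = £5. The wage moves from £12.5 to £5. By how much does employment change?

ΔL = 21

From P·MP_L = w with MP_L = 5·L^(-1/2), the labor demand is L(w) = (25/w)^(2).
At w = 12.5: L = 4. At w = 5: L = 25.
ΔL = 25 − 4 = 21.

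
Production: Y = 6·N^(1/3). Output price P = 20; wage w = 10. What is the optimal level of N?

N* = 8

MP_N = (1/3)·6·N^(-2/3) = 2·N^(-2/3).
Profit maximization for a price taker requires P·MP_N = w: 20·2·N^(-2/3) = 10.
So N^(-2/3) = 0.25, which gives N = 8.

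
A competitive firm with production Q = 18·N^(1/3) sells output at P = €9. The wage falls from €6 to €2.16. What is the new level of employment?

From P·MP_N = w with MP_N = 6·N^(-2/3), the labor demand is N(w) = (54/w)^(3/2).
At w = 6: N = 27. At w = 2.16: N = 125.

N* = 125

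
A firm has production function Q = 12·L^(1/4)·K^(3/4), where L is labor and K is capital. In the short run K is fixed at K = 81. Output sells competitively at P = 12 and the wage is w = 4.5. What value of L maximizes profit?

L* = 1296

With K = 81, MP_L = (1/4)·12·L^(-3/4)·81^(3/4) = 81·L^(-3/4).
Profit maximization for a price taker requires P·MP_L = w: 12·81·L^(-3/4) = 4.5.
So L^(-3/4) = 1/216, which gives L = 1296.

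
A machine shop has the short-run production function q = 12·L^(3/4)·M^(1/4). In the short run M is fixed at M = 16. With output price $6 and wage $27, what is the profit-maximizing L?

L* = 256

With M = 16, MP_L = (3/4)·12·L^(-1/4)·16^(1/4) = 18·L^(-1/4).
Profit maximization for a price taker requires P·MP_L = w: 6·18·L^(-1/4) = 27.
So L^(-1/4) = 0.25, which gives L = 256.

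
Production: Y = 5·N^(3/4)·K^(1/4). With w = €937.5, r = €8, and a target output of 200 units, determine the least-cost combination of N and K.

Cost minimization requires the marginal rate of technical substitution to equal the input-price ratio: MP_N/MP_K = w/r.
Here MP_N/MP_K = (3/4)·(K/N)/(1/4) = 3·(K/N). Setting this equal to 937.5/8 = 117.1875 gives K = 39.0625N.
Substituting into Y = 200: 5·N^(3/4)·(39.0625N)^(1/4) = 200.
Solving, N = 16 and K = 625.

N* = 16, K* = 625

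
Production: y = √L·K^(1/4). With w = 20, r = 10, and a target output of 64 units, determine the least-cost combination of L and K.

L* = 256, K* = 256

Cost minimization requires the marginal rate of technical substitution to equal the input-price ratio: MP_L/MP_K = w/r.
Here MP_L/MP_K = (1/2)·(K/L)/(1/4) = 2·(K/L). Setting this equal to 20/10 = 2 gives K = L.
Substituting into y = 64: L^(1/2)·(L)^(1/4) = 64.
Solving, L = 256 and K = 256.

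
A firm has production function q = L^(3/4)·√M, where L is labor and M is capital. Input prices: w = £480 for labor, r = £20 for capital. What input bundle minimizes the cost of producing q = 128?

Cost minimization requires the marginal rate of technical substitution to equal the input-price ratio: MP_L/MP_M = w/r.
Here MP_L/MP_M = (3/4)·(M/L)/(1/2) = 1.5·(M/L). Setting this equal to 480/20 = 24 gives M = 16L.
Substituting into q = 128: L^(3/4)·(16L)^(1/2) = 128.
Solving, L = 16 and M = 256.

L* = 16, M* = 256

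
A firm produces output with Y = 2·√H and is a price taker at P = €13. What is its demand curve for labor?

H(w) = 169/w²

MP_H = (1/2)·2·H^(-1/2) = H^(-1/2).
Setting P·MP_H = w: 13·H^(-1/2) = w.
Solving for H: H^(-1/2) = w/13, so H = (13/w)^(2).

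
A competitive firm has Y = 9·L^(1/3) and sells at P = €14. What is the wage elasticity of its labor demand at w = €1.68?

MP_L = (1/3)·9·L^(-2/3), so P·MP_L = w gives 42·L^(-2/3) = w.
Solving, L(w) = (42/w)^(3/2). This is a constant-elasticity form: L ∝ w^(−3/2), so ε = −3/2.

ε = -1.5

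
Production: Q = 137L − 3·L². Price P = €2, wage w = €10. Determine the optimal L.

L* = 22

The marginal product of L is MP_L = 137 − 6L.
A price-taking firm hires until the value of the marginal product equals the wage: P·MP_L = w, so 2·(137 − 6L) = 10.
Then 137 − 6L = 5, giving L = 22.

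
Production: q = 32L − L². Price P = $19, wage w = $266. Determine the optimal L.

The marginal product of L is MP_L = 32 − 2L.
A price-taking firm hires until the value of the marginal product equals the wage: P·MP_L = w, so 19·(32 − 2L) = 266.
Then 32 − 2L = 14, giving L = 9.

L* = 9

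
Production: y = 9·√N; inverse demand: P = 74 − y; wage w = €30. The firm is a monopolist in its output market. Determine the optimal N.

Marginal revenue from the inverse demand is MR = 74 − 2y.
The marginal product is MP_N = 4.5·N^(-1/2).
A monopolist hires until marginal revenue product equals the wage: MR·MP_N = w.
At N, y = 9·√N. Substituting and solving: (74 − 18·√N)·4.5·N^(-1/2) = 30 gives N = 9.

N* = 9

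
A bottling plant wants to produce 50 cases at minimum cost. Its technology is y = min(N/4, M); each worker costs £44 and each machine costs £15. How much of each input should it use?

N* = 200, M* = 50

With a fixed-proportions technology, the cost-minimizing bundle uses no slack in either input: N/4 = M = y.
So N = 4·50 = 200 and M = 50.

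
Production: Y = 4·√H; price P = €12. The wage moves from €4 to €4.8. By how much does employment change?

From P·MP_H = w with MP_H = 2·H^(-1/2), the labor demand is H(w) = (24/w)^(2).
At w = 4: H = 36. At w = 4.8: H = 25.
ΔH = 25 − 36 = -11.

ΔH = -11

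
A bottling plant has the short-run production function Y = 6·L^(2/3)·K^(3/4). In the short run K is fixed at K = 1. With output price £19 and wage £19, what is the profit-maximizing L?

With K = 1, MP_L = (2/3)·6·L^(-1/3)·1^(3/4) = 4·L^(-1/3).
Profit maximization for a price taker requires P·MP_L = w: 19·4·L^(-1/3) = 19.
So L^(-1/3) = 0.25, which gives L = 64.

L* = 64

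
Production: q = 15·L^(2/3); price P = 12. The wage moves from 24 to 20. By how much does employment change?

ΔL = 91

From P·MP_L = w with MP_L = 10·L^(-1/3), the labor demand is L(w) = (120/w)^(3).
At w = 24: L = 125. At w = 20: L = 216.
ΔL = 216 − 125 = 91.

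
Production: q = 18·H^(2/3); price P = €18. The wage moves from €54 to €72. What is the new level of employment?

From P·MP_H = w with MP_H = 12·H^(-1/3), the labor demand is H(w) = (216/w)^(3).
At w = 54: H = 64. At w = 72: H = 27.

H* = 27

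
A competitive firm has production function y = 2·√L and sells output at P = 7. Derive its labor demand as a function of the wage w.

L(w) = 49/w²

MP_L = (1/2)·2·L^(-1/2) = L^(-1/2).
Setting P·MP_L = w: 7·L^(-1/2) = w.
Solving for L: L^(-1/2) = w/7, so L = (7/w)^(2).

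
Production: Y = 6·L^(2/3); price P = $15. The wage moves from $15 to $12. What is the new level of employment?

From P·MP_L = w with MP_L = 4·L^(-1/3), the labor demand is L(w) = (60/w)^(3).
At w = 15: L = 64. At w = 12: L = 125.

L* = 125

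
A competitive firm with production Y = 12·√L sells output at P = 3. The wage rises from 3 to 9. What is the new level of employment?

L* = 4

From P·MP_L = w with MP_L = 6·L^(-1/2), the labor demand is L(w) = (18/w)^(2).
At w = 3: L = 36. At w = 9: L = 4.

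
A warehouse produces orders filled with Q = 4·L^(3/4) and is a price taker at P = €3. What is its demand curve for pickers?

L(w) = 6561/w^(4)

MP_L = (3/4)·4·L^(-1/4) = 3·L^(-1/4).
Setting P·MP_L = w: 9·L^(-1/4) = w.
Solving for L: L^(-1/4) = w/9, so L = (9/w)^(4).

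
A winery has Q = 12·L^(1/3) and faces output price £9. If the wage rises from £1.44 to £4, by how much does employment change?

From P·MP_L = w with MP_L = 4·L^(-2/3), the labor demand is L(w) = (36/w)^(3/2).
At w = 1.44: L = 125. At w = 4: L = 27.
ΔL = 27 − 125 = -98.

ΔL = -98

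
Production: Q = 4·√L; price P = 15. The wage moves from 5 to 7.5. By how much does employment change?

ΔL = -20

From P·MP_L = w with MP_L = 2·L^(-1/2), the labor demand is L(w) = (30/w)^(2).
At w = 5: L = 36. At w = 7.5: L = 16.
ΔL = 16 − 36 = -20.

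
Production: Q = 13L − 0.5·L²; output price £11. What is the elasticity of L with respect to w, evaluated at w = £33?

ε = -0.3

From P·MP_L = w with MP_L = 13 − L, labor demand is L(w) = 13 − w/11.
dL/dw = −1/(11) = -1/11.
At w = 33, L = 10, so ε = (dL/dw)·(w/L) = (-1/11)·(33/10) = -0.3.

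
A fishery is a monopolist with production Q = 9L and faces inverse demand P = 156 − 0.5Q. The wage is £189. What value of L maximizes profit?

L* = 15

Marginal revenue from the inverse demand is MR = 156 − Q.
The marginal product is MP_L = 9.
A monopolist hires until marginal revenue product equals the wage: MR·MP_L = w.
(156 − 9L)·9 = 189, so L = 15.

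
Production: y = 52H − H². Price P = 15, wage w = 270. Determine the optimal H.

H* = 17

The marginal product of H is MP_H = 52 − 2H.
A price-taking firm hires until the value of the marginal product equals the wage: P·MP_H = w, so 15·(52 − 2H) = 270.
Then 52 − 2H = 18, giving H = 17.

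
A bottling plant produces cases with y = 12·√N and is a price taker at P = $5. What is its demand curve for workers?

N(w) = 900/w²

MP_N = (1/2)·12·N^(-1/2) = 6·N^(-1/2).
Setting P·MP_N = w: 30·N^(-1/2) = w.
Solving for N: N^(-1/2) = w/30, so N = (30/w)^(2).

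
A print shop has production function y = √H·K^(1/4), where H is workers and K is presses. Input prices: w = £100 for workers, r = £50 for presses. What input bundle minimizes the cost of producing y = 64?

Cost minimization requires the marginal rate of technical substitution to equal the input-price ratio: MP_H/MP_K = w/r.
Here MP_H/MP_K = (1/2)·(K/H)/(1/4) = 2·(K/H). Setting this equal to 100/50 = 2 gives K = H.
Substituting into y = 64: H^(1/2)·(H)^(1/4) = 64.
Solving, H = 256 and K = 256.

H* = 256, K* = 256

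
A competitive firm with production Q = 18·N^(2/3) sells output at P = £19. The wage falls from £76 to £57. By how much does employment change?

ΔN = 37

From P·MP_N = w with MP_N = 12·N^(-1/3), the labor demand is N(w) = (228/w)^(3).
At w = 76: N = 27. At w = 57: N = 64.
ΔN = 64 − 27 = 37.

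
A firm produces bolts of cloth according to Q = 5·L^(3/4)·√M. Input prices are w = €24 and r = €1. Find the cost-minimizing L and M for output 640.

Cost minimization requires the marginal rate of technical substitution to equal the input-price ratio: MP_L/MP_M = w/r.
Here MP_L/MP_M = (3/4)·(M/L)/(1/2) = 1.5·(M/L). Setting this equal to 24/1 = 24 gives M = 16L.
Substituting into Q = 640: 5·L^(3/4)·(16L)^(1/2) = 640.
Solving, L = 16 and M = 256.

L* = 16, M* = 256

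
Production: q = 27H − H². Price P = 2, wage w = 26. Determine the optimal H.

The marginal product of H is MP_H = 27 − 2H.
A price-taking firm hires until the value of the marginal product equals the wage: P·MP_H = w, so 2·(27 − 2H) = 26.
Then 27 − 2H = 13, giving H = 7.

H* = 7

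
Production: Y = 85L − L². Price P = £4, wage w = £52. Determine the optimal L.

The marginal product of L is MP_L = 85 − 2L.
A price-taking firm hires until the value of the marginal product equals the wage: P·MP_L = w, so 4·(85 − 2L) = 52.
Then 85 − 2L = 13, giving L = 36.

L* = 36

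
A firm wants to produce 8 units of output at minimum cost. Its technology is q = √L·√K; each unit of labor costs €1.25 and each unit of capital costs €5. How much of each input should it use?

L* = 16, K* = 4

Cost minimization requires the marginal rate of technical substitution to equal the input-price ratio: MP_L/MP_K = w/r.
Here MP_L/MP_K = (1/2)·(K/L)/(1/2) = (K/L). Setting this equal to 1.25/5 = 0.25 gives K = 0.25L.
Substituting into q = 8: L^(1/2)·(0.25L)^(1/2) = 8.
Solving, L = 16 and K = 4.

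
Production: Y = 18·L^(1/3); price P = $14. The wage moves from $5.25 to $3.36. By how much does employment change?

From P·MP_L = w with MP_L = 6·L^(-2/3), the labor demand is L(w) = (84/w)^(3/2).
At w = 5.25: L = 64. At w = 3.36: L = 125.
ΔL = 125 − 64 = 61.

ΔL = 61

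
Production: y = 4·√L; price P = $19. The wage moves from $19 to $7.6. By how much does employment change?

From P·MP_L = w with MP_L = 2·L^(-1/2), the labor demand is L(w) = (38/w)^(2).
At w = 19: L = 4. At w = 7.6: L = 25.
ΔL = 25 − 4 = 21.

ΔL = 21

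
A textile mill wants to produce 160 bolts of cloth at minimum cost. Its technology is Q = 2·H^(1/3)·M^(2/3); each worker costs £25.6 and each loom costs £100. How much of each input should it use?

H* = 125, M* = 64

Cost minimization requires the marginal rate of technical substitution to equal the input-price ratio: MP_H/MP_M = w/r.
Here MP_H/MP_M = (1/3)·(M/H)/(2/3) = 0.5·(M/H). Setting this equal to 25.6/100 = 0.256 gives M = 0.512H.
Substituting into Q = 160: 2·H^(1/3)·(0.512H)^(2/3) = 160.
Solving, H = 125 and M = 64.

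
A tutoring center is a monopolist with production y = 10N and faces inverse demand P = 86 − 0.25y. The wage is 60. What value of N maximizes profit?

N* = 16

Marginal revenue from the inverse demand is MR = 86 − 0.5y.
The marginal product is MP_N = 10.
A monopolist hires until marginal revenue product equals the wage: MR·MP_N = w.
(86 − 5N)·10 = 60, so N = 16.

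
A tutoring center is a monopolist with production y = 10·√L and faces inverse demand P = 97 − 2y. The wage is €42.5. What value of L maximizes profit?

Marginal revenue from the inverse demand is MR = 97 − 4y.
The marginal product is MP_L = 5·L^(-1/2).
A monopolist hires until marginal revenue product equals the wage: MR·MP_L = w.
At L, y = 10·√L. Substituting and solving: (97 − 40·√L)·5·L^(-1/2) = 42.5 gives L = 4.

L* = 4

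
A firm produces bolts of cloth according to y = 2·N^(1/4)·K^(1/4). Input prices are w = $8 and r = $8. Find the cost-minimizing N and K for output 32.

N* = 256, K* = 256

Cost minimization requires the marginal rate of technical substitution to equal the input-price ratio: MP_N/MP_K = w/r.
Here MP_N/MP_K = (1/4)·(K/N)/(1/4) = (K/N). Setting this equal to 8/8 = 1 gives K = N.
Substituting into y = 32: 2·N^(1/4)·(N)^(1/4) = 32.
Solving, N = 256 and K = 256.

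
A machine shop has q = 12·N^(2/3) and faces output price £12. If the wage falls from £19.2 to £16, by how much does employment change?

From P·MP_N = w with MP_N = 8·N^(-1/3), the labor demand is N(w) = (96/w)^(3).
At w = 19.2: N = 125. At w = 16: N = 216.
ΔN = 216 − 125 = 91.

ΔN = 91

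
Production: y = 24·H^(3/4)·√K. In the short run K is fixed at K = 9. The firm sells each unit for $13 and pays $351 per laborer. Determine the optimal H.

With K = 9, MP_H = (3/4)·24·H^(-1/4)·9^(1/2) = 54·H^(-1/4).
Profit maximization for a price taker requires P·MP_H = w: 13·54·H^(-1/4) = 351.
So H^(-1/4) = 0.5, which gives H = 16.

H* = 16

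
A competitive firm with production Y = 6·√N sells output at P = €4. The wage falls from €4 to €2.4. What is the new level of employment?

N* = 25

From P·MP_N = w with MP_N = 3·N^(-1/2), the labor demand is N(w) = (12/w)^(2).
At w = 4: N = 9. At w = 2.4: N = 25.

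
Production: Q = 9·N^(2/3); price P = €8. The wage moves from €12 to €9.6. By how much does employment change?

ΔN = 61

From P·MP_N = w with MP_N = 6·N^(-1/3), the labor demand is N(w) = (48/w)^(3).
At w = 12: N = 64. At w = 9.6: N = 125.
ΔN = 125 − 64 = 61.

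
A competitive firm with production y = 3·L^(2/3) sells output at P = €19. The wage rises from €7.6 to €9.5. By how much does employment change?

From P·MP_L = w with MP_L = 2·L^(-1/3), the labor demand is L(w) = (38/w)^(3).
At w = 7.6: L = 125. At w = 9.5: L = 64.
ΔL = 64 − 125 = -61.

ΔL = -61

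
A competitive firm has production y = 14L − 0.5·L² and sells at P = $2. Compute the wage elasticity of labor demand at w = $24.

From P·MP_L = w with MP_L = 14 − L, labor demand is L(w) = 14 − w/2.
dL/dw = −1/(2) = -0.5.
At w = 24, L = 2, so ε = (dL/dw)·(w/L) = (-0.5)·(24/2) = -6.

ε = -6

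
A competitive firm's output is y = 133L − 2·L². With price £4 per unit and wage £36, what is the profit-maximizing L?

The marginal product of L is MP_L = 133 − 4L.
A price-taking firm hires until the value of the marginal product equals the wage: P·MP_L = w, so 4·(133 − 4L) = 36.
Then 133 − 4L = 9, giving L = 31.

L* = 31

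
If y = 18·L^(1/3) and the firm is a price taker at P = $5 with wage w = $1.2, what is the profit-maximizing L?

MP_L = (1/3)·18·L^(-2/3) = 6·L^(-2/3).
Profit maximization for a price taker requires P·MP_L = w: 5·6·L^(-2/3) = 1.2.
So L^(-2/3) = 0.04, which gives L = 125.

L* = 125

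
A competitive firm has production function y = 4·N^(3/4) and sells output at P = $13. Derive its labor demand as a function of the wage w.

MP_N = (3/4)·4·N^(-1/4) = 3·N^(-1/4).
Setting P·MP_N = w: 39·N^(-1/4) = w.
Solving for N: N^(-1/4) = w/39, so N = (39/w)^(4).

N(w) = 2313441/w^(4)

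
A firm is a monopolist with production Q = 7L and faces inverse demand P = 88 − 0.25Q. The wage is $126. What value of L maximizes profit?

L* = 20

Marginal revenue from the inverse demand is MR = 88 − 0.5Q.
The marginal product is MP_L = 7.
A monopolist hires until marginal revenue product equals the wage: MR·MP_L = w.
(88 − 3.5L)·7 = 126, so L = 20.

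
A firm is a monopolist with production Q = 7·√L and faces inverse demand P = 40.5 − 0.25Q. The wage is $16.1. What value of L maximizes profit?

L* = 25

Marginal revenue from the inverse demand is MR = 40.5 − 0.5Q.
The marginal product is MP_L = 3.5·L^(-1/2).
A monopolist hires until marginal revenue product equals the wage: MR·MP_L = w.
At L, Q = 7·√L. Substituting and solving: (40.5 − 3.5·√L)·3.5·L^(-1/2) = 16.1 gives L = 25.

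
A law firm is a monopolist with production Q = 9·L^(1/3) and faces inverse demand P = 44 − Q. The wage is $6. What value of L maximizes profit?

Marginal revenue from the inverse demand is MR = 44 − 2Q.
The marginal product is MP_L = 3·L^(-2/3).
A monopolist hires until marginal revenue product equals the wage: MR·MP_L = w.
At L, Q = 9·L^(1/3). Substituting and solving: (44 − 18·L^(1/3))·3·L^(-2/3) = 6 gives L = 8.

L* = 8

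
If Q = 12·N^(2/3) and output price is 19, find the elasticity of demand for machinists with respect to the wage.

ε = -3

MP_N = (2/3)·12·N^(-1/3), so P·MP_N = w gives 152·N^(-1/3) = w.
Solving, N(w) = (152/w)^(3). This is a constant-elasticity form: N ∝ w^(−3), so ε = −3.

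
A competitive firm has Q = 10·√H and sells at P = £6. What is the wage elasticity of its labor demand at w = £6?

MP_H = (1/2)·10·H^(-1/2), so P·MP_H = w gives 30·H^(-1/2) = w.
Solving, H(w) = (30/w)^(2). This is a constant-elasticity form: H ∝ w^(−2), so ε = −2.

ε = -2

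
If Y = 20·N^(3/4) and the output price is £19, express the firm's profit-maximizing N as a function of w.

MP_N = (3/4)·20·N^(-1/4) = 15·N^(-1/4).
Setting P·MP_N = w: 285·N^(-1/4) = w.
Solving for N: N^(-1/4) = w/285, so N = (285/w)^(4).

N(w) = (285/w)^(4)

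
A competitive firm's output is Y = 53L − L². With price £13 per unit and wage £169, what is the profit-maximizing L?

L* = 20

The marginal product of L is MP_L = 53 − 2L.
A price-taking firm hires until the value of the marginal product equals the wage: P·MP_L = w, so 13·(53 − 2L) = 169.
Then 53 − 2L = 13, giving L = 20.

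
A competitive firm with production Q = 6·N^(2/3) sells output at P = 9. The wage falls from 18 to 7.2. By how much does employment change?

From P·MP_N = w with MP_N = 4·N^(-1/3), the labor demand is N(w) = (36/w)^(3).
At w = 18: N = 8. At w = 7.2: N = 125.
ΔN = 125 − 8 = 117.

ΔN = 117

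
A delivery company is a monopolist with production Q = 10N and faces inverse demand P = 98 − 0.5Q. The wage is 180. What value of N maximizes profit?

N* = 8

Marginal revenue from the inverse demand is MR = 98 − Q.
The marginal product is MP_N = 10.
A monopolist hires until marginal revenue product equals the wage: MR·MP_N = w.
(98 − 10N)·10 = 180, so N = 8.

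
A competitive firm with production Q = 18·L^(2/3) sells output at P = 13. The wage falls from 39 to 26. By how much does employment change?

ΔL = 152

From P·MP_L = w with MP_L = 12·L^(-1/3), the labor demand is L(w) = (156/w)^(3).
At w = 39: L = 64. At w = 26: L = 216.
ΔL = 216 − 64 = 152.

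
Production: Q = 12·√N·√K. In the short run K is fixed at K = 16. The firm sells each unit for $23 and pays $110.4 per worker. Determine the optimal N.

N* = 25

With K = 16, MP_N = (1/2)·12·N^(-1/2)·16^(1/2) = 24·N^(-1/2).
Profit maximization for a price taker requires P·MP_N = w: 23·24·N^(-1/2) = 110.4.
So N^(-1/2) = 0.2, which gives N = 25.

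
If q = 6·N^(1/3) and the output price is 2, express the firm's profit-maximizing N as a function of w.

MP_N = (1/3)·6·N^(-2/3) = 2·N^(-2/3).
Setting P·MP_N = w: 4·N^(-2/3) = w.
Solving for N: N^(-2/3) = w/4, so N = (4/w)^(3/2).

N(w) = (4/w)^(3/2)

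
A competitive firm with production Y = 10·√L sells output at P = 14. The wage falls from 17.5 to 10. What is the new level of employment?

L* = 49

From P·MP_L = w with MP_L = 5·L^(-1/2), the labor demand is L(w) = (70/w)^(2).
At w = 17.5: L = 16. At w = 10: L = 49.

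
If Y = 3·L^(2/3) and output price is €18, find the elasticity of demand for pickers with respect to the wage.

MP_L = (2/3)·3·L^(-1/3), so P·MP_L = w gives 36·L^(-1/3) = w.
Solving, L(w) = (36/w)^(3). This is a constant-elasticity form: L ∝ w^(−3), so ε = −3.

ε = -3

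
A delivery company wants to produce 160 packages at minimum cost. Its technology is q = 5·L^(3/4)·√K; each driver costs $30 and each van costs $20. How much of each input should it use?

Cost minimization requires the marginal rate of technical substitution to equal the input-price ratio: MP_L/MP_K = w/r.
Here MP_L/MP_K = (3/4)·(K/L)/(1/2) = 1.5·(K/L). Setting this equal to 30/20 = 1.5 gives K = L.
Substituting into q = 160: 5·L^(3/4)·(L)^(1/2) = 160.
Solving, L = 16 and K = 16.

L* = 16, K* = 16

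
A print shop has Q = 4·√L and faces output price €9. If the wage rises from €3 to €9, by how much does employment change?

From P·MP_L = w with MP_L = 2·L^(-1/2), the labor demand is L(w) = (18/w)^(2).
At w = 3: L = 36. At w = 9: L = 4.
ΔL = 4 − 36 = -32.

ΔL = -32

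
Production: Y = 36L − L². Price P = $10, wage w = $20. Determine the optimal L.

L* = 17

The marginal product of L is MP_L = 36 − 2L.
A price-taking firm hires until the value of the marginal product equals the wage: P·MP_L = w, so 10·(36 − 2L) = 20.
Then 36 − 2L = 2, giving L = 17.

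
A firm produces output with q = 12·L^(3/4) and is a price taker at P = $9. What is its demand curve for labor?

L(w) = (81/w)^(4)

MP_L = (3/4)·12·L^(-1/4) = 9·L^(-1/4).
Setting P·MP_L = w: 81·L^(-1/4) = w.
Solving for L: L^(-1/4) = w/81, so L = (81/w)^(4).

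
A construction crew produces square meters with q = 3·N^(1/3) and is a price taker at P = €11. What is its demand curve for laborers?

MP_N = (1/3)·3·N^(-2/3) = N^(-2/3).
Setting P·MP_N = w: 11·N^(-2/3) = w.
Solving for N: N^(-2/3) = w/11, so N = (11/w)^(3/2).

N(w) = (11/w)^(3/2)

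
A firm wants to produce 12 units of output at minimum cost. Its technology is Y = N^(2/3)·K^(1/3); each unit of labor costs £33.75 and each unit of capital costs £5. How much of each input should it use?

Cost minimization requires the marginal rate of technical substitution to equal the input-price ratio: MP_N/MP_K = w/r.
Here MP_N/MP_K = (2/3)·(K/N)/(1/3) = 2·(K/N). Setting this equal to 33.75/5 = 6.75 gives K = 3.375N.
Substituting into Y = 12: N^(2/3)·(3.375N)^(1/3) = 12.
Solving, N = 8 and K = 27.

N* = 8, K* = 27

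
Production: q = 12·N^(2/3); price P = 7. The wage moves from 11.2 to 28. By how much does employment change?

From P·MP_N = w with MP_N = 8·N^(-1/3), the labor demand is N(w) = (56/w)^(3).
At w = 11.2: N = 125. At w = 28: N = 8.
ΔN = 8 − 125 = -117.

ΔN = -117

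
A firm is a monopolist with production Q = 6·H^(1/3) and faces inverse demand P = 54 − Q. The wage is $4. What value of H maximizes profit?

H* = 27

Marginal revenue from the inverse demand is MR = 54 − 2Q.
The marginal product is MP_H = 2·H^(-2/3).
A monopolist hires until marginal revenue product equals the wage: MR·MP_H = w.
At H, Q = 6·H^(1/3). Substituting and solving: (54 − 12·H^(1/3))·2·H^(-2/3) = 4 gives H = 27.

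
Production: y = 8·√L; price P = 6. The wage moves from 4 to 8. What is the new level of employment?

L* = 9

From P·MP_L = w with MP_L = 4·L^(-1/2), the labor demand is L(w) = (24/w)^(2).
At w = 4: L = 36. At w = 8: L = 9.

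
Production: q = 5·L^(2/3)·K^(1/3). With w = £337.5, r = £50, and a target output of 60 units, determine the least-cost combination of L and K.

Cost minimization requires the marginal rate of technical substitution to equal the input-price ratio: MP_L/MP_K = w/r.
Here MP_L/MP_K = (2/3)·(K/L)/(1/3) = 2·(K/L). Setting this equal to 337.5/50 = 6.75 gives K = 3.375L.
Substituting into q = 60: 5·L^(2/3)·(3.375L)^(1/3) = 60.
Solving, L = 8 and K = 27.

L* = 8, K* = 27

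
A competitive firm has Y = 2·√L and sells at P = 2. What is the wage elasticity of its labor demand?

MP_L = (1/2)·2·L^(-1/2), so P·MP_L = w gives 2·L^(-1/2) = w.
Solving, L(w) = (2/w)^(2). This is a constant-elasticity form: L ∝ w^(−2), so ε = −2.

ε = -2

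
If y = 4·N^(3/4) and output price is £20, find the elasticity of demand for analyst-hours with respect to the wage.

MP_N = (3/4)·4·N^(-1/4), so P·MP_N = w gives 60·N^(-1/4) = w.
Solving, N(w) = (60/w)^(4). This is a constant-elasticity form: N ∝ w^(−4), so ε = −4.

ε = -4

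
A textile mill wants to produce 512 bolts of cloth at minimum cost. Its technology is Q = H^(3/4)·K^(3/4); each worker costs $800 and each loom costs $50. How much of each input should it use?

H* = 16, K* = 256

Cost minimization requires the marginal rate of technical substitution to equal the input-price ratio: MP_H/MP_K = w/r.
Here MP_H/MP_K = (3/4)·(K/H)/(3/4) = (K/H). Setting this equal to 800/50 = 16 gives K = 16H.
Substituting into Q = 512: H^(3/4)·(16H)^(3/4) = 512.
Solving, H = 16 and K = 256.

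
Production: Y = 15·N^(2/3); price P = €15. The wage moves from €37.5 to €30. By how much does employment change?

ΔN = 61

From P·MP_N = w with MP_N = 10·N^(-1/3), the labor demand is N(w) = (150/w)^(3).
At w = 37.5: N = 64. At w = 30: N = 125.
ΔN = 125 − 64 = 61.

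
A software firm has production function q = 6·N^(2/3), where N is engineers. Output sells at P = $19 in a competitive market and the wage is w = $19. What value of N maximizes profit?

N* = 64

MP_N = (2/3)·6·N^(-1/3) = 4·N^(-1/3).
Profit maximization for a price taker requires P·MP_N = w: 19·4·N^(-1/3) = 19.
So N^(-1/3) = 0.25, which gives N = 64.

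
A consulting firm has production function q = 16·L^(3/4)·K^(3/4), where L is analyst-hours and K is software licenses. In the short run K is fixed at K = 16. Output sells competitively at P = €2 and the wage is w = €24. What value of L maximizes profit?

L* = 4096

With K = 16, MP_L = (3/4)·16·L^(-1/4)·16^(3/4) = 96·L^(-1/4).
Profit maximization for a price taker requires P·MP_L = w: 2·96·L^(-1/4) = 24.
So L^(-1/4) = 0.125, which gives L = 4096.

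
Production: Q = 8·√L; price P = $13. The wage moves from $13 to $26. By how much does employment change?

From P·MP_L = w with MP_L = 4·L^(-1/2), the labor demand is L(w) = (52/w)^(2).
At w = 13: L = 16. At w = 26: L = 4.
ΔL = 4 − 16 = -12.

ΔL = -12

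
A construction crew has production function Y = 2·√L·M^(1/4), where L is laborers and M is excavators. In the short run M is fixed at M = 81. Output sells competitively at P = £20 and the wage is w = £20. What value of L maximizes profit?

With M = 81, MP_L = (1/2)·2·L^(-1/2)·81^(1/4) = 3·L^(-1/2).
Profit maximization for a price taker requires P·MP_L = w: 20·3·L^(-1/2) = 20.
So L^(-1/2) = 1/3, which gives L = 9.

L* = 9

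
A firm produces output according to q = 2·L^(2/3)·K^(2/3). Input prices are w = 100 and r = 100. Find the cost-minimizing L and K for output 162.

L* = 27, K* = 27

Cost minimization requires the marginal rate of technical substitution to equal the input-price ratio: MP_L/MP_K = w/r.
Here MP_L/MP_K = (2/3)·(K/L)/(2/3) = (K/L). Setting this equal to 100/100 = 1 gives K = L.
Substituting into q = 162: 2·L^(2/3)·(L)^(2/3) = 162.
Solving, L = 27 and K = 27.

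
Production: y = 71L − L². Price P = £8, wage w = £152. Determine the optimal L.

The marginal product of L is MP_L = 71 − 2L.
A price-taking firm hires until the value of the marginal product equals the wage: P·MP_L = w, so 8·(71 − 2L) = 152.
Then 71 − 2L = 19, giving L = 26.

L* = 26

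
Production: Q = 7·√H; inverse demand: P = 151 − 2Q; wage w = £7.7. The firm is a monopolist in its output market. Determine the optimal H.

Marginal revenue from the inverse demand is MR = 151 − 4Q.
The marginal product is MP_H = 3.5·H^(-1/2).
A monopolist hires until marginal revenue product equals the wage: MR·MP_H = w.
At H, Q = 7·√H. Substituting and solving: (151 − 28·√H)·3.5·H^(-1/2) = 7.7 gives H = 25.

H* = 25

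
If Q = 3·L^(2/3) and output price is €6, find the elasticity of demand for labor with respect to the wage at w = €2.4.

MP_L = (2/3)·3·L^(-1/3), so P·MP_L = w gives 12·L^(-1/3) = w.
Solving, L(w) = (12/w)^(3). This is a constant-elasticity form: L ∝ w^(−3), so ε = −3.

ε = -3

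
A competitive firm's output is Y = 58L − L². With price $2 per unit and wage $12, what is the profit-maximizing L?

The marginal product of L is MP_L = 58 − 2L.
A price-taking firm hires until the value of the marginal product equals the wage: P·MP_L = w, so 2·(58 − 2L) = 12.
Then 58 − 2L = 6, giving L = 26.

L* = 26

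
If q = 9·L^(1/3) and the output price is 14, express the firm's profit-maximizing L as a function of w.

L(w) = (42/w)^(3/2)

MP_L = (1/3)·9·L^(-2/3) = 3·L^(-2/3).
Setting P·MP_L = w: 42·L^(-2/3) = w.
Solving for L: L^(-2/3) = w/42, so L = (42/w)^(3/2).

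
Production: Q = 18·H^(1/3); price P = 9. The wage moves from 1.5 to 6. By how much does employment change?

ΔH = -189

From P·MP_H = w with MP_H = 6·H^(-2/3), the labor demand is H(w) = (54/w)^(3/2).
At w = 1.5: H = 216. At w = 6: H = 27.
ΔH = 27 − 216 = -189.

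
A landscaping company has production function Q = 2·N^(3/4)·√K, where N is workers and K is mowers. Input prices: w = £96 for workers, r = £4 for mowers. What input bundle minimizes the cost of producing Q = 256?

N* = 16, K* = 256

Cost minimization requires the marginal rate of technical substitution to equal the input-price ratio: MP_N/MP_K = w/r.
Here MP_N/MP_K = (3/4)·(K/N)/(1/2) = 1.5·(K/N). Setting this equal to 96/4 = 24 gives K = 16N.
Substituting into Q = 256: 2·N^(3/4)·(16N)^(1/2) = 256.
Solving, N = 16 and K = 256.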